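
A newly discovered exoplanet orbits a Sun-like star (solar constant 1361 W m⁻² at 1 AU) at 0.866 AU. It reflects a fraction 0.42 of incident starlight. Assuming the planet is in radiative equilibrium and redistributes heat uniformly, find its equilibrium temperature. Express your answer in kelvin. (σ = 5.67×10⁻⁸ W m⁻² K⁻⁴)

T_eq ≈ 261 K

Flux at 0.866 AU: S = 1361/0.866² = 1810 W m⁻².
Energy balance: absorbed = emitted ⇒ πR²·S(1−A) = 4πR²·σT_eq⁴, so T_eq⁴ = S(1−A)/(4σ).
T_eq = [1810 × 0.58 / (4 × 5.67×10⁻⁸)]^(1/4) = (4.64×10⁹)^(1/4) = 261 K.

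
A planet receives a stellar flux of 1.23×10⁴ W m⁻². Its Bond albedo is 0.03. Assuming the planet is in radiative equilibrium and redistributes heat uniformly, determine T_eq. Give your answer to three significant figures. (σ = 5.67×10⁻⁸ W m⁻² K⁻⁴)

T_eq ≈ 479 K

Energy balance: absorbed = emitted ⇒ πR²·S(1−A) = 4πR²·σT_eq⁴, so T_eq⁴ = S(1−A)/(4σ).
T_eq = [1.23×10⁴ × 0.97 / (4 × 5.67×10⁻⁸)]^(1/4) = (5.26×10¹⁰)^(1/4) = 479 K.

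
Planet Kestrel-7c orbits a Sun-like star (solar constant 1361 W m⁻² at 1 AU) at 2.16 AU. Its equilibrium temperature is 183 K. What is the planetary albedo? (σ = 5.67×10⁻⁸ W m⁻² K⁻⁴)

Flux at 2.16 AU: S = 1361/2.16² = 292 W m⁻².
From T_eq⁴ = S(1−A)/(4σ): 1−A = 4σT_eq⁴/S.
1−A = 4 × 5.67×10⁻⁸ × (183)⁴ / 292 = 0.872.

A ≈ 0.13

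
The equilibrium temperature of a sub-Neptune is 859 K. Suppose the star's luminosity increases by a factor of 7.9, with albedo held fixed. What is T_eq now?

T_eq ∝ L^(1/4) · d^(−1/2).
T′ = 859 × 7.9^(1/4) = 1440 K.

T_eq ≈ 1440 K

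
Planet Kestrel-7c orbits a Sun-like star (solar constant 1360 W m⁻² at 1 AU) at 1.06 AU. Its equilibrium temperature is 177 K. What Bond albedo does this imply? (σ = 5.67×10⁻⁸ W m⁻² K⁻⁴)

A ≈ 0.82

Flux at 1.06 AU: S = 1360/1.06² = 1210 W m⁻².
From T_eq⁴ = S(1−A)/(4σ): 1−A = 4σT_eq⁴/S.
1−A = 4 × 5.67×10⁻⁸ × (177)⁴ / 1210 = 0.184.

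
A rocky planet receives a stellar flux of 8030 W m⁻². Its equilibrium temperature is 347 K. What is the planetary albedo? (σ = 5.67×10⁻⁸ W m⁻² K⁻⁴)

From T_eq⁴ = S(1−A)/(4σ): 1−A = 4σT_eq⁴/S.
1−A = 4 × 5.67×10⁻⁸ × (347)⁴ / 8030 = 0.409.

A ≈ 0.59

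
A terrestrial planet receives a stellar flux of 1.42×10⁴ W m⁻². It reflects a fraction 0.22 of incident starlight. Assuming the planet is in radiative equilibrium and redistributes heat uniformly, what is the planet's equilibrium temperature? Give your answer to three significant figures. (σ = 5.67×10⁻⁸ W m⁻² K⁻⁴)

Energy balance: absorbed = emitted ⇒ πR²·S(1−A) = 4πR²·σT_eq⁴, so T_eq⁴ = S(1−A)/(4σ).
T_eq = [1.42×10⁴ × 0.78 / (4 × 5.67×10⁻⁸)]^(1/4) = (4.88×10¹⁰)^(1/4) = 470 K.

T_eq ≈ 470 K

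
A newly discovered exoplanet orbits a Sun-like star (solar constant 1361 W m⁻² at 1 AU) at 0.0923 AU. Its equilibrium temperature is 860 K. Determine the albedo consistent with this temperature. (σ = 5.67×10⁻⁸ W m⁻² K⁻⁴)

Flux at 0.0923 AU: S = 1361/0.0923² = 1.60×10⁵ W m⁻².
From T_eq⁴ = S(1−A)/(4σ): 1−A = 4σT_eq⁴/S.
1−A = 4 × 5.67×10⁻⁸ × (860)⁴ / 1.60×10⁵ = 0.777.

A ≈ 0.22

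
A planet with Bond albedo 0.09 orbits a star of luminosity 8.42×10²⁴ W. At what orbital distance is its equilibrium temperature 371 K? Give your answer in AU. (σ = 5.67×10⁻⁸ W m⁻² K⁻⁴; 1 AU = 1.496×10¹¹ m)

d ≈ 0.0796 AU

From T_eq⁴ = L(1−A)/(16πσd²): d = √[L(1−A)/(16πσT_eq⁴)].
d = √[8.42×10²⁴ × 0.91 / (16π × 5.67×10⁻⁸ × (371)⁴)] = 1.19×10¹⁰ m = 0.0796 AU.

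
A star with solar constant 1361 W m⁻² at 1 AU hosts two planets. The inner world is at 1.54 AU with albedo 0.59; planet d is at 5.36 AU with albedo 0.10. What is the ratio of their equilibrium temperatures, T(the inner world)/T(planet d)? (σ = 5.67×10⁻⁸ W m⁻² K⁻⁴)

T₁/T₂ ≈ 1.533

T_eq = [S₀(1−A)/(4σd²)]^(1/4), so T ∝ (1−A)^(1/4) / √d.
T₁ = [1361×0.41/(4×5.67×10⁻⁸×1.54²)]^(1/4) = 179.47 K.
T₂ = [1361×0.90/(4×5.67×10⁻⁸×5.36²)]^(1/4) = 117.09 K.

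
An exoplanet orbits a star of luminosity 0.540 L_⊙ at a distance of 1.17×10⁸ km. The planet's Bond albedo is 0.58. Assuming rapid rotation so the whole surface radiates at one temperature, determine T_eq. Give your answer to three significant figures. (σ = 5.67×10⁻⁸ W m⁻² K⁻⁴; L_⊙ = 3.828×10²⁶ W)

T_eq ≈ 217 K

d = 1.17×10⁸ km = 1.17×10¹¹ m.
L = 0.540 × 3.828×10²⁶ = 2.07×10²⁶ W.
Flux: S = L/(4πd²) = 2.07×10²⁶/(4π×(1.17×10¹¹)²) = 1200 W m⁻².
Energy balance: absorbed = emitted ⇒ πR²·S(1−A) = 4πR²·σT_eq⁴, so T_eq⁴ = S(1−A)/(4σ).
T_eq = [1200 × 0.42 / (4 × 5.67×10⁻⁸)]^(1/4) = (2.23×10⁹)^(1/4) = 217 K.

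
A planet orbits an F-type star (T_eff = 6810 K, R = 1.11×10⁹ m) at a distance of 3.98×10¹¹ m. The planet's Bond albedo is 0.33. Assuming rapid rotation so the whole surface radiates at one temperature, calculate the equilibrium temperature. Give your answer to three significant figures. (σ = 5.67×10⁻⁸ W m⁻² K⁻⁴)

T_eq ≈ 230 K

L = 4πR_⋆²σT_⋆⁴ = 4π(1.11×10⁹)² × 5.67×10⁻⁸ × (6810)⁴ = 1.89×10²⁷ W.
S = L/(4πd²) = 949 W m⁻².
Energy balance: absorbed = emitted ⇒ πR²·S(1−A) = 4πR²·σT_eq⁴, so T_eq⁴ = S(1−A)/(4σ).
T_eq = [949 × 0.67 / (4 × 5.67×10⁻⁸)]^(1/4) = (2.80×10⁹)^(1/4) = 230 K.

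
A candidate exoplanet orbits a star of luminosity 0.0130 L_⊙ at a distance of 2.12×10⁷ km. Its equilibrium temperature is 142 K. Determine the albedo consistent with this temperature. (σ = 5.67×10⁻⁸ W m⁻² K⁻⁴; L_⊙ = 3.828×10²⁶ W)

A ≈ 0.90

d = 2.12×10⁷ km = 2.12×10¹⁰ m.
L = 0.0130 × 3.828×10²⁶ = 4.98×10²⁴ W.
Flux: S = L/(4πd²) = 4.98×10²⁴/(4π×(2.12×10¹⁰)²) = 881 W m⁻².
From T_eq⁴ = S(1−A)/(4σ): 1−A = 4σT_eq⁴/S.
1−A = 4 × 5.67×10⁻⁸ × (142)⁴ / 881 = 0.105.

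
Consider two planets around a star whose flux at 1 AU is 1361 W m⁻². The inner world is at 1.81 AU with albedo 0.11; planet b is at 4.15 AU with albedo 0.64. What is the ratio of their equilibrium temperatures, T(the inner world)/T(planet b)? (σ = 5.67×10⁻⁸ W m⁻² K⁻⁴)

T_eq = [S₀(1−A)/(4σd²)]^(1/4), so T ∝ (1−A)^(1/4) / √d.
T₁ = [1361×0.89/(4×5.67×10⁻⁸×1.81²)]^(1/4) = 200.94 K.
T₂ = [1361×0.36/(4×5.67×10⁻⁸×4.15²)]^(1/4) = 105.83 K.

T₁/T₂ ≈ 1.899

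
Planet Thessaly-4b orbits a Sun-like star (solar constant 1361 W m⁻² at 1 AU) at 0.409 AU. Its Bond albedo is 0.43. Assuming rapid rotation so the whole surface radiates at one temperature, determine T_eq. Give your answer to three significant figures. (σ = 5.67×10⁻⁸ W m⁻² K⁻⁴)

Flux at 0.409 AU: S = 1361/0.409² = 8140 W m⁻².
Energy balance: absorbed = emitted ⇒ πR²·S(1−A) = 4πR²·σT_eq⁴, so T_eq⁴ = S(1−A)/(4σ).
T_eq = [8140 × 0.57 / (4 × 5.67×10⁻⁸)]^(1/4) = (2.04×10¹⁰)^(1/4) = 378 K.

T_eq ≈ 378 K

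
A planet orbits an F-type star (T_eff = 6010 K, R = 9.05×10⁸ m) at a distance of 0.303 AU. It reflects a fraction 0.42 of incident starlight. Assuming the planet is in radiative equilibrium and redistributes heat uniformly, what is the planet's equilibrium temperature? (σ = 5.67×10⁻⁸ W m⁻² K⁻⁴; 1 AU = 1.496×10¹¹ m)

T_eq ≈ 524 K

d = 0.303 AU = 4.53×10¹⁰ m.
L = 4πR_⋆²σT_⋆⁴ = 4π(9.05×10⁸)² × 5.67×10⁻⁸ × (6010)⁴ = 7.61×10²⁶ W.
S = L/(4πd²) = 2.95×10⁴ W m⁻².
Energy balance: absorbed = emitted ⇒ πR²·S(1−A) = 4πR²·σT_eq⁴, so T_eq⁴ = S(1−A)/(4σ).
T_eq = [2.95×10⁴ × 0.58 / (4 × 5.67×10⁻⁸)]^(1/4) = (7.54×10¹⁰)^(1/4) = 524 K.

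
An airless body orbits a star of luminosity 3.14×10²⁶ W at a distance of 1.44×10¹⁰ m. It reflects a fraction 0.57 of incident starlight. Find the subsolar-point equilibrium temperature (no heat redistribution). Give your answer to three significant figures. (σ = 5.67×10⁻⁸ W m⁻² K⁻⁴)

T_ss ≈ 978 K

Flux: S = L/(4πd²) = 3.14×10²⁶/(4π×(1.44×10¹⁰)²) = 1.21×10⁵ W m⁻².
At the subsolar point the surface absorbs S(1−A) and emits σT⁴ per unit area — no factor of 4, since only the local patch is in balance.
T = [1.21×10⁵ × 0.43 / 5.67×10⁻⁸]^(1/4) = (9.14×10¹¹)^(1/4) = 978 K.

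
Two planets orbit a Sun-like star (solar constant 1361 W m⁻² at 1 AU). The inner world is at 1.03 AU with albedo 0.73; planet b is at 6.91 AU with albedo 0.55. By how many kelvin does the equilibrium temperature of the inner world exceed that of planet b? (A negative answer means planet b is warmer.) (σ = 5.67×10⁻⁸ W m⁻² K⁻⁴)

ΔT ≈ 111.0 K

T_eq = [S₀(1−A)/(4σd²)]^(1/4), so T ∝ (1−A)^(1/4) / √d.
T₁ = [1361×0.27/(4×5.67×10⁻⁸×1.03²)]^(1/4) = 197.69 K.
T₂ = [1361×0.45/(4×5.67×10⁻⁸×6.91²)]^(1/4) = 86.72 K.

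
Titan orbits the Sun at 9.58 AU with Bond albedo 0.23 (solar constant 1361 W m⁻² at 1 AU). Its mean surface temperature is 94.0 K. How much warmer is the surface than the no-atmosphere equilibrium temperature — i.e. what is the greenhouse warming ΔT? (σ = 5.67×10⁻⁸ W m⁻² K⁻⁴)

ΔT ≈ 9.8 K

S = 1361/9.58² = 14.83 W m⁻².
T_eq = [S(1−A)/(4σ)]^(1/4) = [14.83×0.77/(4×5.67×10⁻⁸)]^(1/4) = 84.2 K.
ΔT = T_surf − T_eq = 94 − 84.2.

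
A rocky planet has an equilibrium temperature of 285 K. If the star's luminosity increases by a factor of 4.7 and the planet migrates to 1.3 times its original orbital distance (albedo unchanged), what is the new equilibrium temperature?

T_eq ≈ 368 K

T_eq ∝ L^(1/4) · d^(−1/2).
T′ = 285 × 4.7^(1/4) / 1.3^(1/2) = 368 K.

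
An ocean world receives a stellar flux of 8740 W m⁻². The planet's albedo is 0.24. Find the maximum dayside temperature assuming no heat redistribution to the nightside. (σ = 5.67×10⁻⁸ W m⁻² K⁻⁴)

With no redistribution each surface element balances locally: S(1−A) = σT⁴.
T = [8740 × 0.76 / 5.67×10⁻⁸]^(1/4) = (1.17×10¹¹)^(1/4) = 585 K.

T_ss ≈ 585 K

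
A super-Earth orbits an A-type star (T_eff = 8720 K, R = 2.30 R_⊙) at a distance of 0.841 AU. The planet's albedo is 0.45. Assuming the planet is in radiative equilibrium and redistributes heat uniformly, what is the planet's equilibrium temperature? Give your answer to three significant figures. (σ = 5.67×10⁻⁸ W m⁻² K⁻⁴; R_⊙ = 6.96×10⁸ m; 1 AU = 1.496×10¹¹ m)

R_⋆ = 2.30 × 6.96×10⁸ = 1.60×10⁹ m.
d = 0.841 AU = 1.26×10¹¹ m.
L = 4πR_⋆²σT_⋆⁴ = 4π(1.60×10⁹)² × 5.67×10⁻⁸ × (8720)⁴ = 1.06×10²⁸ W.
S = L/(4πd²) = 5.31×10⁴ W m⁻².
Energy balance: absorbed = emitted ⇒ πR²·S(1−A) = 4πR²·σT_eq⁴, so T_eq⁴ = S(1−A)/(4σ).
T_eq = [5.31×10⁴ × 0.55 / (4 × 5.67×10⁻⁸)]^(1/4) = (1.29×10¹¹)^(1/4) = 599 K.

T_eq ≈ 599 K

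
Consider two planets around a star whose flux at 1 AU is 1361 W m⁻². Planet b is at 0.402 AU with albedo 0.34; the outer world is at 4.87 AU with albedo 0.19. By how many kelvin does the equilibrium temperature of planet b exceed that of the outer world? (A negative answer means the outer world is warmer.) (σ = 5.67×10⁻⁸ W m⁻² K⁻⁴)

ΔT ≈ 276.0 K

T_eq = [S₀(1−A)/(4σd²)]^(1/4), so T ∝ (1−A)^(1/4) / √d.
T₁ = [1361×0.66/(4×5.67×10⁻⁸×0.402²)]^(1/4) = 395.66 K.
T₂ = [1361×0.81/(4×5.67×10⁻⁸×4.87²)]^(1/4) = 119.65 K.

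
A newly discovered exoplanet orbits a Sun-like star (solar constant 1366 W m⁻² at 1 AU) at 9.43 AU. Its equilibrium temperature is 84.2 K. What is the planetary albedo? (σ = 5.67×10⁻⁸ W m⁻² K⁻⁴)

A ≈ 0.26

Flux at 9.43 AU: S = 1366/9.43² = 15.4 W m⁻².
From T_eq⁴ = S(1−A)/(4σ): 1−A = 4σT_eq⁴/S.
1−A = 4 × 5.67×10⁻⁸ × (84.2)⁴ / 15.4 = 0.742.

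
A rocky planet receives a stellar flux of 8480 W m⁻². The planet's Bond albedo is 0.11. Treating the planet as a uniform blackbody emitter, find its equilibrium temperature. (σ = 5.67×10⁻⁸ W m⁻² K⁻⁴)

T_eq ≈ 427 K

Energy balance: absorbed = emitted ⇒ πR²·S(1−A) = 4πR²·σT_eq⁴, so T_eq⁴ = S(1−A)/(4σ).
T_eq = [8480 × 0.89 / (4 × 5.67×10⁻⁸)]^(1/4) = (3.33×10¹⁰)^(1/4) = 427 K.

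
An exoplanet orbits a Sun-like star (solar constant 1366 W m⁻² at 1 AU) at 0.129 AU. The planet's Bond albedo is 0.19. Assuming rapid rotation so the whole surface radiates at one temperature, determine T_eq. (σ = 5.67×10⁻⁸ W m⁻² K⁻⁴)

T_eq ≈ 736 K

Flux at 0.129 AU: S = 1366/0.129² = 8.21×10⁴ W m⁻².
Energy balance: absorbed = emitted ⇒ πR²·S(1−A) = 4πR²·σT_eq⁴, so T_eq⁴ = S(1−A)/(4σ).
T_eq = [8.21×10⁴ × 0.81 / (4 × 5.67×10⁻⁸)]^(1/4) = (2.93×10¹¹)^(1/4) = 736 K.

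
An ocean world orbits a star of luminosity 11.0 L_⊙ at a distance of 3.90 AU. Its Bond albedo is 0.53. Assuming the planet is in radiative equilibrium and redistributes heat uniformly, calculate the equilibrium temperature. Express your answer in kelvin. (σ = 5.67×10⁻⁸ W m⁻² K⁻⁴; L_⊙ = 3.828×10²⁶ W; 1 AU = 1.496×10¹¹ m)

d = 3.90 AU = 5.83×10¹¹ m.
L = 11.0 × 3.828×10²⁶ = 4.21×10²⁷ W.
Flux: S = L/(4πd²) = 4.21×10²⁷/(4π×(5.83×10¹¹)²) = 984 W m⁻².
Energy balance: absorbed = emitted ⇒ πR²·S(1−A) = 4πR²·σT_eq⁴, so T_eq⁴ = S(1−A)/(4σ).
T_eq = [984 × 0.47 / (4 × 5.67×10⁻⁸)]^(1/4) = (2.04×10⁹)^(1/4) = 213 K.

T_eq ≈ 213 K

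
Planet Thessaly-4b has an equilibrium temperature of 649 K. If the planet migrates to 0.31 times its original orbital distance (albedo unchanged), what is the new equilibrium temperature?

T_eq ∝ L^(1/4) · d^(−1/2).
T′ = 649 / 0.31^(1/2) = 1170 K.

T_eq ≈ 1170 K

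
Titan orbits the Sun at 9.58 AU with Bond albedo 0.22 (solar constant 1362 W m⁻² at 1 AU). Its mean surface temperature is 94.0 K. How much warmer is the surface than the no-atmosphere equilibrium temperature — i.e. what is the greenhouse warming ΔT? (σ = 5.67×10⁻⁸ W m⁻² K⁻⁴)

ΔT ≈ 9.5 K

S = 1362/9.58² = 14.84 W m⁻².
T_eq = [S(1−A)/(4σ)]^(1/4) = [14.84×0.78/(4×5.67×10⁻⁸)]^(1/4) = 84.5 K.
ΔT = T_surf − T_eq = 94 − 84.5.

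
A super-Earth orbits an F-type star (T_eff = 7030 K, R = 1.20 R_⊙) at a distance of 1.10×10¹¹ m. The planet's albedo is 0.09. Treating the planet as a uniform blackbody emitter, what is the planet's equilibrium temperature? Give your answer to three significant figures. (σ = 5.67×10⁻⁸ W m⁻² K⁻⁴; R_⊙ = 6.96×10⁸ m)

T_eq ≈ 423 K

R_⋆ = 1.20 × 6.96×10⁸ = 8.35×10⁸ m.
L = 4πR_⋆²σT_⋆⁴ = 4π(8.35×10⁸)² × 5.67×10⁻⁸ × (7030)⁴ = 1.21×10²⁷ W.
S = L/(4πd²) = 7980 W m⁻².
Energy balance: absorbed = emitted ⇒ πR²·S(1−A) = 4πR²·σT_eq⁴, so T_eq⁴ = S(1−A)/(4σ).
T_eq = [7980 × 0.91 / (4 × 5.67×10⁻⁸)]^(1/4) = (3.20×10¹⁰)^(1/4) = 423 K.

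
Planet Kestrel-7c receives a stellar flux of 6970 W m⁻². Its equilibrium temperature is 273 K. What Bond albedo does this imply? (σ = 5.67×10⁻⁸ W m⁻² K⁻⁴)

A ≈ 0.82

From T_eq⁴ = S(1−A)/(4σ): 1−A = 4σT_eq⁴/S.
1−A = 4 × 5.67×10⁻⁸ × (273)⁴ / 6970 = 0.181.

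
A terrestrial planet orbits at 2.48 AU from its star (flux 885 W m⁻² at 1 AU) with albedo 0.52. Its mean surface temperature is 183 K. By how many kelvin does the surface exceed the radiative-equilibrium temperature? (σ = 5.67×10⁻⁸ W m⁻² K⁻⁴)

ΔT ≈ 50.9 K

S = 885/2.48² = 143.9 W m⁻².
T_eq = [S(1−A)/(4σ)]^(1/4) = [143.9×0.48/(4×5.67×10⁻⁸)]^(1/4) = 132.1 K.
ΔT = T_surf − T_eq = 183 − 132.1.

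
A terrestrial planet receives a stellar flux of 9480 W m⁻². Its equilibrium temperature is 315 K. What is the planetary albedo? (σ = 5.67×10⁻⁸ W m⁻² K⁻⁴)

A ≈ 0.76

From T_eq⁴ = S(1−A)/(4σ): 1−A = 4σT_eq⁴/S.
1−A = 4 × 5.67×10⁻⁸ × (315)⁴ / 9480 = 0.236.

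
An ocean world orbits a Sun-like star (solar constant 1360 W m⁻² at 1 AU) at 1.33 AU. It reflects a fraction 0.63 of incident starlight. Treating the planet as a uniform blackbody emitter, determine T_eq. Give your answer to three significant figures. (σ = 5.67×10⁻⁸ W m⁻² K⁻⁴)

Flux at 1.33 AU: S = 1360/1.33² = 769 W m⁻².
Energy balance: absorbed = emitted ⇒ πR²·S(1−A) = 4πR²·σT_eq⁴, so T_eq⁴ = S(1−A)/(4σ).
T_eq = [769 × 0.37 / (4 × 5.67×10⁻⁸)]^(1/4) = (1.25×10⁹)^(1/4) = 188 K.

T_eq ≈ 188 K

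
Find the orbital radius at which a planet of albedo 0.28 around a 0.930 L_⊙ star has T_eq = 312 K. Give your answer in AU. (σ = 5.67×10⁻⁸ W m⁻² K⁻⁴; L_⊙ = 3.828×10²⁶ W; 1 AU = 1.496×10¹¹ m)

d ≈ 0.651 AU

L = 0.930 × 3.828×10²⁶ = 3.56×10²⁶ W.
From T_eq⁴ = L(1−A)/(16πσd²): d = √[L(1−A)/(16πσT_eq⁴)].
d = √[3.56×10²⁶ × 0.72 / (16π × 5.67×10⁻⁸ × (312)⁴)] = 9.74×10¹⁰ m = 0.651 AU.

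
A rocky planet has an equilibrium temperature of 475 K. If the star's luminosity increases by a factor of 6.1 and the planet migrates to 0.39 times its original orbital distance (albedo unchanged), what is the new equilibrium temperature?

T_eq ≈ 1200 K

T_eq ∝ L^(1/4) · d^(−1/2).
T′ = 475 × 6.1^(1/4) / 0.39^(1/2) = 1200 K.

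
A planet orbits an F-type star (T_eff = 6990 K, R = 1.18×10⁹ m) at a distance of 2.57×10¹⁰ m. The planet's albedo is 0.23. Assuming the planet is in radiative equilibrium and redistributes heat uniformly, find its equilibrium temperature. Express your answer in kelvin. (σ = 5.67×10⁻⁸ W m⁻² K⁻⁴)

T_eq ≈ 992 K

L = 4πR_⋆²σT_⋆⁴ = 4π(1.18×10⁹)² × 5.67×10⁻⁸ × (6990)⁴ = 2.37×10²⁷ W.
S = L/(4πd²) = 2.85×10⁵ W m⁻².
Energy balance: absorbed = emitted ⇒ πR²·S(1−A) = 4πR²·σT_eq⁴, so T_eq⁴ = S(1−A)/(4σ).
T_eq = [2.85×10⁵ × 0.77 / (4 × 5.67×10⁻⁸)]^(1/4) = (9.69×10¹¹)^(1/4) = 992 K.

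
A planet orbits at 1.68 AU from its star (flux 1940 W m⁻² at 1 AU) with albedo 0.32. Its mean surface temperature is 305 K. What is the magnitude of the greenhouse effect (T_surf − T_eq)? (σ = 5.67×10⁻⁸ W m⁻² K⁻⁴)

ΔT ≈ 91.9 K

S = 1940/1.68² = 687.4 W m⁻².
T_eq = [S(1−A)/(4σ)]^(1/4) = [687.4×0.68/(4×5.67×10⁻⁸)]^(1/4) = 213.1 K.
ΔT = T_surf − T_eq = 305 − 213.1.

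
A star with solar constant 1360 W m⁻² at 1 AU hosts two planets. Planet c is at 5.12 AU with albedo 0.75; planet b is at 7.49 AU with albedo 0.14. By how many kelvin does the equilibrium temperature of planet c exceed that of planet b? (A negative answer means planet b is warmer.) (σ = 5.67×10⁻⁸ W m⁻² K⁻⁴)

T_eq = [S₀(1−A)/(4σd²)]^(1/4), so T ∝ (1−A)^(1/4) / √d.
T₁ = [1360×0.25/(4×5.67×10⁻⁸×5.12²)]^(1/4) = 86.96 K.
T₂ = [1360×0.86/(4×5.67×10⁻⁸×7.49²)]^(1/4) = 97.92 K.

ΔT ≈ -11.0 K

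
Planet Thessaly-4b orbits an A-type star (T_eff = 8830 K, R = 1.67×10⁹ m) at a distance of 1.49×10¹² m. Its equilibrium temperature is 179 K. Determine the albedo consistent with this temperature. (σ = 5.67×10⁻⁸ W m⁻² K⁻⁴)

L = 4πR_⋆²σT_⋆⁴ = 4π(1.67×10⁹)² × 5.67×10⁻⁸ × (8830)⁴ = 1.21×10²⁸ W.
S = L/(4πd²) = 433 W m⁻².
From T_eq⁴ = S(1−A)/(4σ): 1−A = 4σT_eq⁴/S.
1−A = 4 × 5.67×10⁻⁸ × (179)⁴ / 433 = 0.538.

A ≈ 0.46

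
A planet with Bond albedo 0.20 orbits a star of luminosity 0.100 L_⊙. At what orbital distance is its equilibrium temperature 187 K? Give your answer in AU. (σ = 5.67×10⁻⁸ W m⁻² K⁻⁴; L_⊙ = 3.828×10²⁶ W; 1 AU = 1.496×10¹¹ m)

L = 0.100 × 3.828×10²⁶ = 3.83×10²⁵ W.
From T_eq⁴ = L(1−A)/(16πσd²): d = √[L(1−A)/(16πσT_eq⁴)].
d = √[3.83×10²⁵ × 0.80 / (16π × 5.67×10⁻⁸ × (187)⁴)] = 9.37×10¹⁰ m = 0.627 AU.

d ≈ 0.627 AU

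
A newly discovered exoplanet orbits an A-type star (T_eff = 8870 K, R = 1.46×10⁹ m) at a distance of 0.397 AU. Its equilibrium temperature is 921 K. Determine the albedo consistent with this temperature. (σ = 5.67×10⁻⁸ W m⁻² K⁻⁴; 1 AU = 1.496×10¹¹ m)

A ≈ 0.23

d = 0.397 AU = 5.94×10¹⁰ m.
L = 4πR_⋆²σT_⋆⁴ = 4π(1.46×10⁹)² × 5.67×10⁻⁸ × (8870)⁴ = 9.40×10²⁷ W.
S = L/(4πd²) = 2.12×10⁵ W m⁻².
From T_eq⁴ = S(1−A)/(4σ): 1−A = 4σT_eq⁴/S.
1−A = 4 × 5.67×10⁻⁸ × (921)⁴ / 2.12×10⁵ = 0.769.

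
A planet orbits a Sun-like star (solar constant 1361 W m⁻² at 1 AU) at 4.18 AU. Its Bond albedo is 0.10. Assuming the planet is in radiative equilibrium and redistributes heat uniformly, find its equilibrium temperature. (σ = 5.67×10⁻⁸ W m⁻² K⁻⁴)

T_eq ≈ 133 K

Flux at 4.18 AU: S = 1361/4.18² = 77.9 W m⁻².
Energy balance: absorbed = emitted ⇒ πR²·S(1−A) = 4πR²·σT_eq⁴, so T_eq⁴ = S(1−A)/(4σ).
T_eq = [77.9 × 0.90 / (4 × 5.67×10⁻⁸)]^(1/4) = (3.09×10⁸)^(1/4) = 133 K.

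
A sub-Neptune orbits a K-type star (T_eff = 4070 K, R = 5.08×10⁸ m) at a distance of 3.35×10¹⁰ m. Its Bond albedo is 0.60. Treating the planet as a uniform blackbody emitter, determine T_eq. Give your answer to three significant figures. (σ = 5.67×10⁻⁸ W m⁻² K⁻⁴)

T_eq ≈ 282 K

L = 4πR_⋆²σT_⋆⁴ = 4π(5.08×10⁸)² × 5.67×10⁻⁸ × (4070)⁴ = 5.05×10²⁵ W.
S = L/(4πd²) = 3580 W m⁻².
Energy balance: absorbed = emitted ⇒ πR²·S(1−A) = 4πR²·σT_eq⁴, so T_eq⁴ = S(1−A)/(4σ).
T_eq = [3580 × 0.40 / (4 × 5.67×10⁻⁸)]^(1/4) = (6.31×10⁹)^(1/4) = 282 K.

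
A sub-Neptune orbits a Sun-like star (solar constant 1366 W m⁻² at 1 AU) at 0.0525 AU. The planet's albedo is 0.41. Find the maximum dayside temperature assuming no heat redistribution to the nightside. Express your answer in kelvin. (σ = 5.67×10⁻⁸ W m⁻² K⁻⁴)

T_ss ≈ 1510 K

Flux at 0.0525 AU: S = 1366/0.0525² = 4.96×10⁵ W m⁻².
With no redistribution each surface element balances locally: S(1−A) = σT⁴.
T = [4.96×10⁵ × 0.59 / 5.67×10⁻⁸]^(1/4) = (5.16×10¹²)^(1/4) = 1510 K.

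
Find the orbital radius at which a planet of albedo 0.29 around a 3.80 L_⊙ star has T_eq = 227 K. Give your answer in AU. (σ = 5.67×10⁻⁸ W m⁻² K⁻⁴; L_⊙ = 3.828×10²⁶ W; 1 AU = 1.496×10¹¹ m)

L = 3.80 × 3.828×10²⁶ = 1.45×10²⁷ W.
From T_eq⁴ = L(1−A)/(16πσd²): d = √[L(1−A)/(16πσT_eq⁴)].
d = √[1.45×10²⁷ × 0.71 / (16π × 5.67×10⁻⁸ × (227)⁴)] = 3.69×10¹¹ m = 2.47 AU.

d ≈ 2.47 AU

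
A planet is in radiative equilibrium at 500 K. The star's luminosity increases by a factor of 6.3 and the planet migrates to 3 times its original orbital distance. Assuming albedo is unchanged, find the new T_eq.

T_eq ≈ 457 K

T_eq ∝ L^(1/4) · d^(−1/2).
T′ = 500 × 6.3^(1/4) / 3^(1/2) = 457 K.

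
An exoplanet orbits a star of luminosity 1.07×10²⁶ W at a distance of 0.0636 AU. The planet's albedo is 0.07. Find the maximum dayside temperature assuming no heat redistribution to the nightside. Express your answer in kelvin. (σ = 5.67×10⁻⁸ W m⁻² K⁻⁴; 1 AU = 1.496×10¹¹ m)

T_ss ≈ 1110 K

d = 0.0636 AU = 9.51×10⁹ m.
Flux: S = L/(4πd²) = 1.07×10²⁶/(4π×(9.51×10⁹)²) = 9.41×10⁴ W m⁻².
With no redistribution each surface element balances locally: S(1−A) = σT⁴.
T = [9.41×10⁴ × 0.93 / 5.67×10⁻⁸]^(1/4) = (1.54×10¹²)^(1/4) = 1110 K.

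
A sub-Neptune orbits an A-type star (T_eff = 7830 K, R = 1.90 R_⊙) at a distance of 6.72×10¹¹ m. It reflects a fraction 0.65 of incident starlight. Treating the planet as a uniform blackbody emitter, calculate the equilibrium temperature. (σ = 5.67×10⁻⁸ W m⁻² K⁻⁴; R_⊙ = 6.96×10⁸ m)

R_⋆ = 1.90 × 6.96×10⁸ = 1.32×10⁹ m.
L = 4πR_⋆²σT_⋆⁴ = 4π(1.32×10⁹)² × 5.67×10⁻⁸ × (7830)⁴ = 4.68×10²⁷ W.
S = L/(4πd²) = 825 W m⁻².
Energy balance: absorbed = emitted ⇒ πR²·S(1−A) = 4πR²·σT_eq⁴, so T_eq⁴ = S(1−A)/(4σ).
T_eq = [825 × 0.35 / (4 × 5.67×10⁻⁸)]^(1/4) = (1.27×10⁹)^(1/4) = 189 K.

T_eq ≈ 189 K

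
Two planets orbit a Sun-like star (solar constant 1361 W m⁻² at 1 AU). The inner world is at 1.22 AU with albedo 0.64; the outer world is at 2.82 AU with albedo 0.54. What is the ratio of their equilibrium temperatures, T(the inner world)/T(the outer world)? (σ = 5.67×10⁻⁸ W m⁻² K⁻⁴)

T₁/T₂ ≈ 1.430

T_eq = [S₀(1−A)/(4σd²)]^(1/4), so T ∝ (1−A)^(1/4) / √d.
T₁ = [1361×0.36/(4×5.67×10⁻⁸×1.22²)]^(1/4) = 195.19 K.
T₂ = [1361×0.46/(4×5.67×10⁻⁸×2.82²)]^(1/4) = 136.50 K.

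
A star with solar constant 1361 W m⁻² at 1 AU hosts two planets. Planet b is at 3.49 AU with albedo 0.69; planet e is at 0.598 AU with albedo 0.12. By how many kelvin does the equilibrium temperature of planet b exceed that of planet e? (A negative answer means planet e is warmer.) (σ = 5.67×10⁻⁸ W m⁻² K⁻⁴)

ΔT ≈ -237.4 K

T_eq = [S₀(1−A)/(4σd²)]^(1/4), so T ∝ (1−A)^(1/4) / √d.
T₁ = [1361×0.31/(4×5.67×10⁻⁸×3.49²)]^(1/4) = 111.17 K.
T₂ = [1361×0.88/(4×5.67×10⁻⁸×0.598²)]^(1/4) = 348.60 K.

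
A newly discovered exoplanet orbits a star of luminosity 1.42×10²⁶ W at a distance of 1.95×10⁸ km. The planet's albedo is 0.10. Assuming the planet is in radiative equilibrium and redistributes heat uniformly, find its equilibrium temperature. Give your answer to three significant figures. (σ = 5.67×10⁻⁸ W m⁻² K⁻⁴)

d = 1.95×10⁸ km = 1.95×10¹¹ m.
Flux: S = L/(4πd²) = 1.42×10²⁶/(4π×(1.95×10¹¹)²) = 297 W m⁻².
Energy balance: absorbed = emitted ⇒ πR²·S(1−A) = 4πR²·σT_eq⁴, so T_eq⁴ = S(1−A)/(4σ).
T_eq = [297 × 0.90 / (4 × 5.67×10⁻⁸)]^(1/4) = (1.18×10⁹)^(1/4) = 185 K.

T_eq ≈ 185 K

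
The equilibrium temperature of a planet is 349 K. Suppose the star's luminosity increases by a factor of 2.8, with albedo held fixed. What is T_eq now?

T_eq ∝ L^(1/4) · d^(−1/2).
T′ = 349 × 2.8^(1/4) = 451 K.

T_eq ≈ 451 K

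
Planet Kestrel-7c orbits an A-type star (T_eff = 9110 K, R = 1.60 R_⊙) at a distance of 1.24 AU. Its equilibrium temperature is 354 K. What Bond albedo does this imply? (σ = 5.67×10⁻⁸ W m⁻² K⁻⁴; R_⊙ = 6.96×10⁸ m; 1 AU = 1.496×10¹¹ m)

A ≈ 0.75

R_⋆ = 1.60 × 6.96×10⁸ = 1.11×10⁹ m.
d = 1.24 AU = 1.86×10¹¹ m.
L = 4πR_⋆²σT_⋆⁴ = 4π(1.11×10⁹)² × 5.67×10⁻⁸ × (9110)⁴ = 6.09×10²⁷ W.
S = L/(4πd²) = 1.41×10⁴ W m⁻².
From T_eq⁴ = S(1−A)/(4σ): 1−A = 4σT_eq⁴/S.
1−A = 4 × 5.67×10⁻⁸ × (354)⁴ / 1.41×10⁴ = 0.253.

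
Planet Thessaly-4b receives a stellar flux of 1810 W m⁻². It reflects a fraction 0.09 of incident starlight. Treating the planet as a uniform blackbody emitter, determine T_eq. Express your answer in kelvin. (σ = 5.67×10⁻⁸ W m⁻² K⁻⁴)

T_eq ≈ 292 K

Energy balance: absorbed = emitted ⇒ πR²·S(1−A) = 4πR²·σT_eq⁴, so T_eq⁴ = S(1−A)/(4σ).
T_eq = [1810 × 0.91 / (4 × 5.67×10⁻⁸)]^(1/4) = (7.26×10⁹)^(1/4) = 292 K.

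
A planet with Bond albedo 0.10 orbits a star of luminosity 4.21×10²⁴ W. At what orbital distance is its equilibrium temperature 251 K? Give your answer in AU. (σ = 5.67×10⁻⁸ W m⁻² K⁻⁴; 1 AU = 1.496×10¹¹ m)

From T_eq⁴ = L(1−A)/(16πσd²): d = √[L(1−A)/(16πσT_eq⁴)].
d = √[4.21×10²⁴ × 0.90 / (16π × 5.67×10⁻⁸ × (251)⁴)] = 1.83×10¹⁰ m = 0.122 AU.

d ≈ 0.122 AU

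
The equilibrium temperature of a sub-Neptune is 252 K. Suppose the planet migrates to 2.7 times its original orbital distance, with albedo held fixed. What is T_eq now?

T_eq ≈ 153 K

T_eq ∝ L^(1/4) · d^(−1/2).
T′ = 252 / 2.7^(1/2) = 153 K.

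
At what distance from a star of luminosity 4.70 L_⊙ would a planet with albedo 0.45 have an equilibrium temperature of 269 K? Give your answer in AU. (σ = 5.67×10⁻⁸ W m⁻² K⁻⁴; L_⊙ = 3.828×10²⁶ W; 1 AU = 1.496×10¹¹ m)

d ≈ 1.72 AU

L = 4.70 × 3.828×10²⁶ = 1.80×10²⁷ W.
From T_eq⁴ = L(1−A)/(16πσd²): d = √[L(1−A)/(16πσT_eq⁴)].
d = √[1.80×10²⁷ × 0.55 / (16π × 5.67×10⁻⁸ × (269)⁴)] = 2.58×10¹¹ m = 1.72 AU.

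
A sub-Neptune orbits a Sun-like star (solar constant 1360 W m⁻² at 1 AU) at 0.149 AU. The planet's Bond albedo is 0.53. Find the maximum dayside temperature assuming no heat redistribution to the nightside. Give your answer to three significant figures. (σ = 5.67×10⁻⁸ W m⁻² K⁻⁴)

Flux at 0.149 AU: S = 1360/0.149² = 6.13×10⁴ W m⁻².
With no redistribution each surface element balances locally: S(1−A) = σT⁴.
T = [6.13×10⁴ × 0.47 / 5.67×10⁻⁸]^(1/4) = (5.08×10¹¹)^(1/4) = 844 K.

T_ss ≈ 844 K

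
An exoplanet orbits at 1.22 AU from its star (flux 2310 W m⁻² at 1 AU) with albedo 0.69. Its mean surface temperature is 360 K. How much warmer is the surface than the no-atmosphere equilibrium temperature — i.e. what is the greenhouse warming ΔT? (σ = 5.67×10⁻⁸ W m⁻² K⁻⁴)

ΔT ≈ 145.4 K

S = 2310/1.22² = 1552 W m⁻².
T_eq = [S(1−A)/(4σ)]^(1/4) = [1552×0.31/(4×5.67×10⁻⁸)]^(1/4) = 214.6 K.
ΔT = T_surf − T_eq = 360 − 214.6.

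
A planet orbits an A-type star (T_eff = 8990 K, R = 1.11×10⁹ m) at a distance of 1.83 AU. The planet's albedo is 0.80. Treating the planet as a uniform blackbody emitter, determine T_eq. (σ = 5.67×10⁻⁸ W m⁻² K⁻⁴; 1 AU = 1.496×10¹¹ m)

d = 1.83 AU = 2.74×10¹¹ m.
L = 4πR_⋆²σT_⋆⁴ = 4π(1.11×10⁹)² × 5.67×10⁻⁸ × (8990)⁴ = 5.73×10²⁷ W.
S = L/(4πd²) = 6090 W m⁻².
Energy balance: absorbed = emitted ⇒ πR²·S(1−A) = 4πR²·σT_eq⁴, so T_eq⁴ = S(1−A)/(4σ).
T_eq = [6090 × 0.20 / (4 × 5.67×10⁻⁸)]^(1/4) = (5.37×10⁹)^(1/4) = 271 K.

T_eq ≈ 271 K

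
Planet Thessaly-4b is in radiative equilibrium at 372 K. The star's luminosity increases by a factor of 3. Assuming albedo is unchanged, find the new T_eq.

T_eq ≈ 490 K

T_eq ∝ L^(1/4) · d^(−1/2).
T′ = 372 × 3^(1/4) = 490 K.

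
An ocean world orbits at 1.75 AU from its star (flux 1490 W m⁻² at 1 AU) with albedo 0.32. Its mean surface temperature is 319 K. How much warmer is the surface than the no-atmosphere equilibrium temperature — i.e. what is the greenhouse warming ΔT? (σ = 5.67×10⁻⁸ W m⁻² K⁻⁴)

S = 1490/1.75² = 486.5 W m⁻².
T_eq = [S(1−A)/(4σ)]^(1/4) = [486.5×0.68/(4×5.67×10⁻⁸)]^(1/4) = 195.4 K.
ΔT = T_surf − T_eq = 319 − 195.4.

ΔT ≈ 123.6 K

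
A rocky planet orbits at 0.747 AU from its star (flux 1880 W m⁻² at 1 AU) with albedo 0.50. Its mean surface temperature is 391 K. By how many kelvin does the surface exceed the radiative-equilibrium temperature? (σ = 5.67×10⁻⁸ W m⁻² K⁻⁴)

ΔT ≈ 97.4 K

S = 1880/0.747² = 3369 W m⁻².
T_eq = [S(1−A)/(4σ)]^(1/4) = [3369×0.50/(4×5.67×10⁻⁸)]^(1/4) = 293.6 K.
ΔT = T_surf − T_eq = 391 − 293.6.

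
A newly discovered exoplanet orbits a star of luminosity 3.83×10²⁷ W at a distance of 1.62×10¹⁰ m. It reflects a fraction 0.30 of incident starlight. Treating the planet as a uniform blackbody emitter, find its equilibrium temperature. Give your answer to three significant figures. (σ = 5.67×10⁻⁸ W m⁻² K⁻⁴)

T_eq ≈ 1380 K

Flux: S = L/(4πd²) = 3.83×10²⁷/(4π×(1.62×10¹⁰)²) = 1.16×10⁶ W m⁻².
Energy balance: absorbed = emitted ⇒ πR²·S(1−A) = 4πR²·σT_eq⁴, so T_eq⁴ = S(1−A)/(4σ).
T_eq = [1.16×10⁶ × 0.70 / (4 × 5.67×10⁻⁸)]^(1/4) = (3.58×10¹²)^(1/4) = 1380 K.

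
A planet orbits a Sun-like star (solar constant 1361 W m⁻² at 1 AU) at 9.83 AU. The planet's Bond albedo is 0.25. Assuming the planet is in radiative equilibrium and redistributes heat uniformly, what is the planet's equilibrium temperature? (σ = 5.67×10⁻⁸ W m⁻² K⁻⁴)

Flux at 9.83 AU: S = 1361/9.83² = 14.1 W m⁻².
Energy balance: absorbed = emitted ⇒ πR²·S(1−A) = 4πR²·σT_eq⁴, so T_eq⁴ = S(1−A)/(4σ).
T_eq = [14.1 × 0.75 / (4 × 5.67×10⁻⁸)]^(1/4) = (4.66×10⁷)^(1/4) = 82.6 K.

T_eq ≈ 82.6 K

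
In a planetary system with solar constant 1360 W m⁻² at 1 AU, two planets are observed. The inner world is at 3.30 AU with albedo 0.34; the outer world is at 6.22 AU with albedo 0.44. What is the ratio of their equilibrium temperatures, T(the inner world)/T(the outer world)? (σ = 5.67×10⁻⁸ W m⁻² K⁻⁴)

T₁/T₂ ≈ 1.430

T_eq = [S₀(1−A)/(4σd²)]^(1/4), so T ∝ (1−A)^(1/4) / √d.
T₁ = [1360×0.66/(4×5.67×10⁻⁸×3.30²)]^(1/4) = 138.07 K.
T₂ = [1360×0.56/(4×5.67×10⁻⁸×6.22²)]^(1/4) = 96.52 K.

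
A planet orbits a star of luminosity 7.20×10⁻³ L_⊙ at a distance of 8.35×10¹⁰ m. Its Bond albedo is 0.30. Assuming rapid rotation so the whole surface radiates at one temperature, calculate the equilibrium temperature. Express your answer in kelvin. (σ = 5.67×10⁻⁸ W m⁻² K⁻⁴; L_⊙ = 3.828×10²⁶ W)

L = 7.20×10⁻³ × 3.828×10²⁶ = 2.76×10²⁴ W.
Flux: S = L/(4πd²) = 2.76×10²⁴/(4π×(8.35×10¹⁰)²) = 31.5 W m⁻².
Energy balance: absorbed = emitted ⇒ πR²·S(1−A) = 4πR²·σT_eq⁴, so T_eq⁴ = S(1−A)/(4σ).
T_eq = [31.5 × 0.70 / (4 × 5.67×10⁻⁸)]^(1/4) = (9.71×10⁷)^(1/4) = 99.3 K.

T_eq ≈ 99.3 K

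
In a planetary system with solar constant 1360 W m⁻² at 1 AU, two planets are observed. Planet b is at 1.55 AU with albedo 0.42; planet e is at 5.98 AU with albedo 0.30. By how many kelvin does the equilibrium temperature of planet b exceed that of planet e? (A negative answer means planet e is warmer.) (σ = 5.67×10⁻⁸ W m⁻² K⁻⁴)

ΔT ≈ 91.0 K

T_eq = [S₀(1−A)/(4σd²)]^(1/4), so T ∝ (1−A)^(1/4) / √d.
T₁ = [1360×0.58/(4×5.67×10⁻⁸×1.55²)]^(1/4) = 195.06 K.
T₂ = [1360×0.70/(4×5.67×10⁻⁸×5.98²)]^(1/4) = 104.09 K.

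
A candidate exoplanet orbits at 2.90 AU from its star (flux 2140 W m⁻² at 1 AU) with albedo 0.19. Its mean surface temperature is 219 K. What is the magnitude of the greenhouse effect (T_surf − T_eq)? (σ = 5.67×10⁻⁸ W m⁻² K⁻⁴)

S = 2140/2.90² = 254.5 W m⁻².
T_eq = [S(1−A)/(4σ)]^(1/4) = [254.5×0.81/(4×5.67×10⁻⁸)]^(1/4) = 173.6 K.
ΔT = T_surf − T_eq = 219 − 173.6.

ΔT ≈ 45.4 K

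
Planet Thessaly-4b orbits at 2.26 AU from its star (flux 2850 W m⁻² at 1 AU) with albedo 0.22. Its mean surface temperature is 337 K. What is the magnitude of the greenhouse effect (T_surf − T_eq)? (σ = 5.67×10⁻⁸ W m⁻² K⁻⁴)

S = 2850/2.26² = 558.0 W m⁻².
T_eq = [S(1−A)/(4σ)]^(1/4) = [558.0×0.78/(4×5.67×10⁻⁸)]^(1/4) = 209.3 K.
ΔT = T_surf − T_eq = 337 − 209.3.

ΔT ≈ 127.7 K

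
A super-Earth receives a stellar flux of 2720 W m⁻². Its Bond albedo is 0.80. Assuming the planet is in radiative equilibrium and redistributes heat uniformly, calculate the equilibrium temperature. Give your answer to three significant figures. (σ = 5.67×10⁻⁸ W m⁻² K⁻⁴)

Energy balance: absorbed = emitted ⇒ πR²·S(1−A) = 4πR²·σT_eq⁴, so T_eq⁴ = S(1−A)/(4σ).
T_eq = [2720 × 0.20 / (4 × 5.67×10⁻⁸)]^(1/4) = (2.40×10⁹)^(1/4) = 221 K.

T_eq ≈ 221 K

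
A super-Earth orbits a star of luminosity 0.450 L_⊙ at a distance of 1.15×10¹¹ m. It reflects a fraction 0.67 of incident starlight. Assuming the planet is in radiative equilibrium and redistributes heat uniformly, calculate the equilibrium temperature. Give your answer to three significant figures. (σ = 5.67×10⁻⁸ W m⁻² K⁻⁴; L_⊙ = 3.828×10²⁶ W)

L = 0.450 × 3.828×10²⁶ = 1.72×10²⁶ W.
Flux: S = L/(4πd²) = 1.72×10²⁶/(4π×(1.15×10¹¹)²) = 1040 W m⁻².
Energy balance: absorbed = emitted ⇒ πR²·S(1−A) = 4πR²·σT_eq⁴, so T_eq⁴ = S(1−A)/(4σ).
T_eq = [1040 × 0.33 / (4 × 5.67×10⁻⁸)]^(1/4) = (1.51×10⁹)^(1/4) = 197 K.

T_eq ≈ 197 K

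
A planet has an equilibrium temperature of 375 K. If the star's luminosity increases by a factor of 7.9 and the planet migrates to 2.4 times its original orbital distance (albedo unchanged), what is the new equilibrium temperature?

T_eq ≈ 406 K

T_eq ∝ L^(1/4) · d^(−1/2).
T′ = 375 × 7.9^(1/4) / 2.4^(1/2) = 406 K.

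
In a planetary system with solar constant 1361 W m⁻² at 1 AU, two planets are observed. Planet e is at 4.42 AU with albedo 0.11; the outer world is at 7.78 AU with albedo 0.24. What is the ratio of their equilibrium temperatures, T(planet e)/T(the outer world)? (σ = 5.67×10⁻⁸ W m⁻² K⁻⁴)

T_eq = [S₀(1−A)/(4σd²)]^(1/4), so T ∝ (1−A)^(1/4) / √d.
T₁ = [1361×0.89/(4×5.67×10⁻⁸×4.42²)]^(1/4) = 128.58 K.
T₂ = [1361×0.76/(4×5.67×10⁻⁸×7.78²)]^(1/4) = 93.17 K.

T₁/T₂ ≈ 1.380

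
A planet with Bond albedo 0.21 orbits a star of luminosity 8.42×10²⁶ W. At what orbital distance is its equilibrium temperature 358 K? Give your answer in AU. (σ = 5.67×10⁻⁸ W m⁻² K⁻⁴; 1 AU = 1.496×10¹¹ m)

d ≈ 0.797 AU

From T_eq⁴ = L(1−A)/(16πσd²): d = √[L(1−A)/(16πσT_eq⁴)].
d = √[8.42×10²⁶ × 0.79 / (16π × 5.67×10⁻⁸ × (358)⁴)] = 1.19×10¹¹ m = 0.797 AU.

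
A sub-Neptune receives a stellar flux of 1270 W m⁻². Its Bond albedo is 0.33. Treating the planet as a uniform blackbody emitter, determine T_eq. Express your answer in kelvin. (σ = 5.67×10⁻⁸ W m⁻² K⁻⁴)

Energy balance: absorbed = emitted ⇒ πR²·S(1−A) = 4πR²·σT_eq⁴, so T_eq⁴ = S(1−A)/(4σ).
T_eq = [1270 × 0.67 / (4 × 5.67×10⁻⁸)]^(1/4) = (3.75×10⁹)^(1/4) = 247 K.

T_eq ≈ 247 K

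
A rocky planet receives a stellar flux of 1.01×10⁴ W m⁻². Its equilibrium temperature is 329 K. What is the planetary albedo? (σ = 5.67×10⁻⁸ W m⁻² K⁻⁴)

A ≈ 0.74

From T_eq⁴ = S(1−A)/(4σ): 1−A = 4σT_eq⁴/S.
1−A = 4 × 5.67×10⁻⁸ × (329)⁴ / 1.01×10⁴ = 0.263.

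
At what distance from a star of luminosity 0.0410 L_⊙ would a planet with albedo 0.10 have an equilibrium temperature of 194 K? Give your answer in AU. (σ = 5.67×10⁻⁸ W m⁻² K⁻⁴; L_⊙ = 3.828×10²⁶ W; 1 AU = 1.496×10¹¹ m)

L = 0.0410 × 3.828×10²⁶ = 1.57×10²⁵ W.
From T_eq⁴ = L(1−A)/(16πσd²): d = √[L(1−A)/(16πσT_eq⁴)].
d = √[1.57×10²⁵ × 0.90 / (16π × 5.67×10⁻⁸ × (194)⁴)] = 5.92×10¹⁰ m = 0.395 AU.

d ≈ 0.395 AU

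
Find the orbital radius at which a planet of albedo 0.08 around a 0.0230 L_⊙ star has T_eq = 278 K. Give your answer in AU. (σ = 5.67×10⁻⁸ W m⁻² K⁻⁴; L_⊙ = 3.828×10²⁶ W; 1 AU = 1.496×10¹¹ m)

L = 0.0230 × 3.828×10²⁶ = 8.80×10²⁴ W.
From T_eq⁴ = L(1−A)/(16πσd²): d = √[L(1−A)/(16πσT_eq⁴)].
d = √[8.80×10²⁴ × 0.92 / (16π × 5.67×10⁻⁸ × (278)⁴)] = 2.18×10¹⁰ m = 0.146 AU.

d ≈ 0.146 AU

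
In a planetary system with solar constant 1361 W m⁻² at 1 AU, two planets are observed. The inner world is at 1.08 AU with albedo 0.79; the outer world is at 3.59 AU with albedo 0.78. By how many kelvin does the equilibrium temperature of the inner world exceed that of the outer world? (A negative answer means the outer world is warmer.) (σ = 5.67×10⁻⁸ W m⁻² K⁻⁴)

ΔT ≈ 80.7 K

T_eq = [S₀(1−A)/(4σd²)]^(1/4), so T ∝ (1−A)^(1/4) / √d.
T₁ = [1361×0.21/(4×5.67×10⁻⁸×1.08²)]^(1/4) = 181.30 K.
T₂ = [1361×0.22/(4×5.67×10⁻⁸×3.59²)]^(1/4) = 100.60 K.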